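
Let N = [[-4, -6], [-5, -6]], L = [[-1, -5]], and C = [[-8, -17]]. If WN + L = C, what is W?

WN = C − L = [[-7, -12]].
Since N sits to the right of W, W = (C − L)N⁻¹.
N has determinant -6; N⁻¹ = [[1, -1], [-5/6, 2/3]].
W = (C − L)N⁻¹ = [[3, -1]].

W = [[3, -1]]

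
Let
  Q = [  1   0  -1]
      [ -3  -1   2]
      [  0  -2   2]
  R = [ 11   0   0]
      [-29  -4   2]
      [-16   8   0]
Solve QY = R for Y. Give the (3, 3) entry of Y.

Since Q multiplies Y on the left, Y = Q⁻¹R.
det Q = -4, so Q⁻¹ = [[-1/2, -1/2, 1/4], [-3/2, -1/2, -1/4], [-3/2, -1/2, 1/4]].
Y = Q⁻¹R = [[-1/2, -1/2, 1/4], [-3/2, -1/2, -1/4], [-3/2, -1/2, 1/4]] · [[11, 0, 0], [-29, -4, 2], [-16, 8, 0]] = [[5, 4, -1], [2, 0, -1], [-6, 4, -1]].

-1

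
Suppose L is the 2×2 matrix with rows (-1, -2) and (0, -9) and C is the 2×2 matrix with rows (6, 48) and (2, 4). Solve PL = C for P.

Since L sits to the right of P, P = CL⁻¹.
det L = 9, so L⁻¹ = [[-1, 2/9], [0, -1/9]].
P = CL⁻¹ = [[6, 48], [2, 4]] · [[-1, 2/9], [0, -1/9]] = [[-6, -4], [-2, 0]].

P = [[-6, -4], [-2, 0]]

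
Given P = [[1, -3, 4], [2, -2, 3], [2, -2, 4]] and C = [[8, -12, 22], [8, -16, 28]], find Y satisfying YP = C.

Right-multiplying both sides by P⁻¹ gives Y = CP⁻¹.
det P = 4; the adjugate gives P⁻¹ = [[-1/2, 1, -1/4], [-1/2, -1, 5/4], [0, -1, 1]].
Y = CP⁻¹ = [[8, -12, 22], [8, -16, 28]] · [[-1/2, 1, -1/4], [-1/2, -1, 5/4], [0, -1, 1]] = [[2, -2, 5], [4, -4, 6]].

Y = [[2, -2, 5], [4, -4, 6]]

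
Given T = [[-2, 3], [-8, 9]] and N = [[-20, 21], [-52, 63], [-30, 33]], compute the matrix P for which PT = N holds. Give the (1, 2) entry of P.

3

Right-multiplying both sides by T⁻¹ gives P = NT⁻¹.
det T = 6; the adjugate gives T⁻¹ = [[3/2, -1/2], [4/3, -1/3]].
P = NT⁻¹ = [[-20, 21], [-52, 63], [-30, 33]] · [[3/2, -1/2], [4/3, -1/3]] = [[-2, 3], [6, 5], [-1, 4]].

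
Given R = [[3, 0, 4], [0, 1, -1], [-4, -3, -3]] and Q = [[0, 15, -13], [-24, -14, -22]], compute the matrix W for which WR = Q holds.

Right-multiplying both sides by R⁻¹ gives W = QR⁻¹.
R has determinant -2; R⁻¹ = [[3, 6, 2], [-2, -7/2, -3/2], [-2, -9/2, -3/2]].
W = QR⁻¹ = [[0, 15, -13], [-24, -14, -22]] · [[3, 6, 2], [-2, -7/2, -3/2], [-2, -9/2, -3/2]] = [[-4, 6, -3], [0, 4, 6]].

W = [[-4, 6, -3], [0, 4, 6]]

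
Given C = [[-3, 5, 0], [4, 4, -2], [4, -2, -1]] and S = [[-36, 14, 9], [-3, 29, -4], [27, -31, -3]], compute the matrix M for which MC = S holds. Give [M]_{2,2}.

4

Right-multiplying both sides by C⁻¹ gives M = SC⁻¹.
det C = 4, so C⁻¹ = [[-2, 5/4, -5/2], [-1, 3/4, -3/2], [-6, 7/2, -8]].
M = SC⁻¹ = [[-36, 14, 9], [-3, 29, -4], [27, -31, -3]] · [[-2, 5/4, -5/2], [-1, 3/4, -3/2], [-6, 7/2, -8]] = [[4, -3, -3], [1, 4, -4], [-5, 0, 3]].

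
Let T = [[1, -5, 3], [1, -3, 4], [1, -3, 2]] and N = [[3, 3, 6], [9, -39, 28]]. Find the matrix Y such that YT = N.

Y = [[-6, 3, 6], [6, 2, 1]]

T is on the right of Y, so right-multiply by T⁻¹: Y = NT⁻¹.
det T = -4, so T⁻¹ = [[-3/2, -1/4, 11/4], [-1/2, 1/4, 1/4], [0, 1/2, -1/2]].
Y = NT⁻¹ = [[3, 3, 6], [9, -39, 28]] · [[-3/2, -1/4, 11/4], [-1/2, 1/4, 1/4], [0, 1/2, -1/2]] = [[-6, 3, 6], [6, 2, 1]].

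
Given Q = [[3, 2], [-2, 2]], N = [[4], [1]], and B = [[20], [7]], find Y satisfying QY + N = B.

QY = B − N = [[16], [6]].
Left-multiplying both sides by Q⁻¹ gives Y = Q⁻¹(B − N).
Q has determinant 10; Q⁻¹ = [[1/5, -1/5], [1/5, 3/10]].
Y = Q⁻¹(B − N) = [[2], [5]].

Y = [[2], [5]]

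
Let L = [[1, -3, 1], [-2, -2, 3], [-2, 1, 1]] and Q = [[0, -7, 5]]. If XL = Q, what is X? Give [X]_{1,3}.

-5

Since L sits to the right of X, X = QL⁻¹.
det L = 1; the adjugate gives L⁻¹ = [[-5, 4, -7], [-4, 3, -5], [-6, 5, -8]].
X = QL⁻¹ = [[0, -7, 5]] · [[-5, 4, -7], [-4, 3, -5], [-6, 5, -8]] = [[-2, 4, -5]].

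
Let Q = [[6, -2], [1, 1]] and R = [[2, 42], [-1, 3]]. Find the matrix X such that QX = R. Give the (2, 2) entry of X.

-3

Left-multiplying both sides by Q⁻¹ gives X = Q⁻¹R.
Q has determinant 8; Q⁻¹ = [[1/8, 1/4], [-1/8, 3/4]].
X = Q⁻¹R = [[1/8, 1/4], [-1/8, 3/4]] · [[2, 42], [-1, 3]] = [[0, 6], [-1, -3]].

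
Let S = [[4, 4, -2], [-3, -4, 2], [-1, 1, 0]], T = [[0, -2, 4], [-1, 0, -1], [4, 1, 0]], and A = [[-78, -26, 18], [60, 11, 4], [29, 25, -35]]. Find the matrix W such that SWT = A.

Isolating W: multiply by S⁻¹ from the left and T⁻¹ from the right, so W = S⁻¹AT⁻¹.
det S = -2; the adjugate gives S⁻¹ = [[1, 1, 0], [1, 1, 1], [7/2, 4, 2]].
det T = 4, so T⁻¹ = [[1/4, 1, 1/2], [-1, -4, -1], [-1/4, -2, -1/2]].
S⁻¹A = [[-18, -15, 22], [11, 10, -13], [25, 3, 9]].
W = (S⁻¹A)T⁻¹ = [[5, -2, -5], [-4, -3, 2], [1, -5, 5]].

W = [[5, -2, -5], [-4, -3, 2], [1, -5, 5]]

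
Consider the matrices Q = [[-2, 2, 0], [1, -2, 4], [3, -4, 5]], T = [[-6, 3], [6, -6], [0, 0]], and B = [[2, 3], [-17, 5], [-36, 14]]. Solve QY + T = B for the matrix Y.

Y = [[-5, 1], [-1, 1], [-5, 3]]

QY = B − T = [[8, 0], [-23, 11], [-36, 14]].
Q is on the left of Y, so left-multiply by Q⁻¹: Y = Q⁻¹(B − T).
det Q = 2, so Q⁻¹ = [[3, -5, 4], [7/2, -5, 4], [1, -1, 1]].
Y = Q⁻¹(B − T) = [[-5, 1], [-1, 1], [-5, 3]].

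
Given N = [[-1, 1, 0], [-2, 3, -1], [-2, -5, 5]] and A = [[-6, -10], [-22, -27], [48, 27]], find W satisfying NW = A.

W = [[1, 4], [-5, -6], [5, 1]]

N is on the left of W, so left-multiply by N⁻¹: W = N⁻¹A.
det N = 2; the adjugate gives N⁻¹ = [[5, -5/2, -1/2], [6, -5/2, -1/2], [8, -7/2, -1/2]].
W = N⁻¹A = [[5, -5/2, -1/2], [6, -5/2, -1/2], [8, -7/2, -1/2]] · [[-6, -10], [-22, -27], [48, 27]] = [[1, 4], [-5, -6], [5, 1]].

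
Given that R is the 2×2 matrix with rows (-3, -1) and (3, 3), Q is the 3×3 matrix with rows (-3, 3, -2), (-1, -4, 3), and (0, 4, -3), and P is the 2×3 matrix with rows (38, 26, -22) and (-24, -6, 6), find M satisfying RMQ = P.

M = [[4, 3, -3], [-2, -1, 3]]

Left-multiply by R⁻¹ and right-multiply by Q⁻¹: M = R⁻¹PQ⁻¹.
det R = -6; the adjugate gives R⁻¹ = [[-1/2, -1/6], [1/2, 1/2]].
det Q = -1, so Q⁻¹ = [[0, -1, -1], [3, -9, -11], [4, -12, -15]].
R⁻¹P = [[-15, -12, 10], [7, 10, -8]].
M = (R⁻¹P)Q⁻¹ = [[4, 3, -3], [-2, -1, 3]].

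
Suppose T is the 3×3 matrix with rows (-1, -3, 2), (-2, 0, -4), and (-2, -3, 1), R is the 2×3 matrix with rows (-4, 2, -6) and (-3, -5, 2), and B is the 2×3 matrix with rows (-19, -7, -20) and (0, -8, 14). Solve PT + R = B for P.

P = [[-1, 4, 4], [-1, -3, 2]]

PT = B − R = [[-15, -9, -14], [3, -3, 12]].
Right-multiplying both sides by T⁻¹ gives P = (B − R)T⁻¹.
T has determinant -6; T⁻¹ = [[2, 1/2, -2], [-5/3, -1/2, 4/3], [-1, -1/2, 1]].
P = (B − R)T⁻¹ = [[-1, 4, 4], [-1, -3, 2]].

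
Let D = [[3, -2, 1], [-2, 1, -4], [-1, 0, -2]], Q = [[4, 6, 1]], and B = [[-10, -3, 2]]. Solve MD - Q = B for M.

MD = B + Q = [[-6, 3, 3]].
D is on the right of M, so right-multiply by D⁻¹: M = (B + Q)D⁻¹.
det D = -5, so D⁻¹ = [[2/5, 4/5, -7/5], [0, 1, -2], [-1/5, -2/5, 1/5]].
M = (B + Q)D⁻¹ = [[-3, -3, 3]].

M = [[-3, -3, 3]]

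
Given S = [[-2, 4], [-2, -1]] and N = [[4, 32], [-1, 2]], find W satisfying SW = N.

W = [[0, -4], [1, 6]]

Since S multiplies W on the left, W = S⁻¹N.
det S = 10; the adjugate gives S⁻¹ = [[-1/10, -2/5], [1/5, -1/5]].
W = S⁻¹N = [[-1/10, -2/5], [1/5, -1/5]] · [[4, 32], [-1, 2]] = [[0, -4], [1, 6]].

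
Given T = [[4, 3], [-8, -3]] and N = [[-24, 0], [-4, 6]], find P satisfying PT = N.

Since T sits to the right of P, P = NT⁻¹.
det T = 12; the adjugate gives T⁻¹ = [[-1/4, -1/4], [2/3, 1/3]].
P = NT⁻¹ = [[-24, 0], [-4, 6]] · [[-1/4, -1/4], [2/3, 1/3]] = [[6, 6], [5, 3]].

P = [[6, 6], [5, 3]]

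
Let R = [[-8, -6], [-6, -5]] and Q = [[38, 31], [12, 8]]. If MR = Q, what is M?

Right-multiplying both sides by R⁻¹ gives M = QR⁻¹.
R has determinant 4; R⁻¹ = [[-5/4, 3/2], [3/2, -2]].
M = QR⁻¹ = [[38, 31], [12, 8]] · [[-5/4, 3/2], [3/2, -2]] = [[-1, -5], [-3, 2]].

M = [[-1, -5], [-3, 2]]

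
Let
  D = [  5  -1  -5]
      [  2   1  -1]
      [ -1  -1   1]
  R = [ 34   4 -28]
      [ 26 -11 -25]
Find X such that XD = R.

X = [[4, 6, -2], [6, 1, 6]]

Since D sits to the right of X, X = RD⁻¹.
det D = 6, so D⁻¹ = [[0, 1, 1], [-1/6, 0, -5/6], [-1/6, 1, 7/6]].
X = RD⁻¹ = [[34, 4, -28], [26, -11, -25]] · [[0, 1, 1], [-1/6, 0, -5/6], [-1/6, 1, 7/6]] = [[4, 6, -2], [6, 1, 6]].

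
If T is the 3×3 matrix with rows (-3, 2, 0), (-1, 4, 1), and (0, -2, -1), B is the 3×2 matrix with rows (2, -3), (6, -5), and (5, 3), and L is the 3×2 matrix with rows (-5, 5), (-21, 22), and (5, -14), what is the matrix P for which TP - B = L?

TP = L + B = [[-3, 2], [-15, 17], [10, -11]].
Left-multiplying both sides by T⁻¹ gives P = T⁻¹(L + B).
det T = 4; the adjugate gives T⁻¹ = [[-1/2, 1/2, 1/2], [-1/4, 3/4, 3/4], [1/2, -3/2, -5/2]].
P = T⁻¹(L + B) = [[-1, 2], [-3, 4], [-4, 3]].

P = [[-1, 2], [-3, 4], [-4, 3]]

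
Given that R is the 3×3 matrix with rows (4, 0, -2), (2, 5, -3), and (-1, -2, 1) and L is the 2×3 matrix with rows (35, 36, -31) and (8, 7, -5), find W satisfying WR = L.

Right-multiplying both sides by R⁻¹ gives W = LR⁻¹.
R has determinant -6; R⁻¹ = [[1/6, -2/3, -5/3], [-1/6, -1/3, -4/3], [-1/6, -4/3, -10/3]].
W = LR⁻¹ = [[35, 36, -31], [8, 7, -5]] · [[1/6, -2/3, -5/3], [-1/6, -1/3, -4/3], [-1/6, -4/3, -10/3]] = [[5, 6, -3], [1, -1, -6]].

W = [[5, 6, -3], [1, -1, -6]]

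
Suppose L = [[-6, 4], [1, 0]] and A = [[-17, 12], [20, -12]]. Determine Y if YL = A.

Y = [[3, 1], [-3, 2]]

L is on the right of Y, so right-multiply by L⁻¹: Y = AL⁻¹.
det L = -4, so L⁻¹ = [[0, 1], [1/4, 3/2]].
Y = AL⁻¹ = [[-17, 12], [20, -12]] · [[0, 1], [1/4, 3/2]] = [[3, 1], [-3, 2]].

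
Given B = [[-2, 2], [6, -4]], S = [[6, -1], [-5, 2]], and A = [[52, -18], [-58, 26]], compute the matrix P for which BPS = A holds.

Isolating P: multiply by B⁻¹ from the left and S⁻¹ from the right, so P = B⁻¹AS⁻¹.
B has determinant -4; B⁻¹ = [[1, 1/2], [3/2, 1/2]].
det S = 7, so S⁻¹ = [[2/7, 1/7], [5/7, 6/7]].
B⁻¹A = [[23, -5], [49, -14]].
P = (B⁻¹A)S⁻¹ = [[3, -1], [4, -5]].

P = [[3, -1], [4, -5]]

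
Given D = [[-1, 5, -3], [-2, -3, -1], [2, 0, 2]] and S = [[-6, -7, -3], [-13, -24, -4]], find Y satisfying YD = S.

Since D sits to the right of Y, Y = SD⁻¹.
D has determinant -2; D⁻¹ = [[3, 5, 7], [-1, -2, -5/2], [-3, -5, -13/2]].
Y = SD⁻¹ = [[-6, -7, -3], [-13, -24, -4]] · [[3, 5, 7], [-1, -2, -5/2], [-3, -5, -13/2]] = [[-2, -1, -5], [-3, 3, -5]].

Y = [[-2, -1, -5], [-3, 3, -5]]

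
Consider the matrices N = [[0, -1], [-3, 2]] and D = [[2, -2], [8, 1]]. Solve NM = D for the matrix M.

M = [[-4, 1], [-2, 2]]

N is on the left of M, so left-multiply by N⁻¹: M = N⁻¹D.
N has determinant -3; N⁻¹ = [[-2/3, -1/3], [-1, 0]].
M = N⁻¹D = [[-2/3, -1/3], [-1, 0]] · [[2, -2], [8, 1]] = [[-4, 1], [-2, 2]].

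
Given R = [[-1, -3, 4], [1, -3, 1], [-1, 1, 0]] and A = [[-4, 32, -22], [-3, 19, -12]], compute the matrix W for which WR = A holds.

W = [[-4, -6, 2], [-2, -4, 1]]

Since R sits to the right of W, W = AR⁻¹.
det R = -4; the adjugate gives R⁻¹ = [[1/4, -1, -9/4], [1/4, -1, -5/4], [1/2, -1, -3/2]].
W = AR⁻¹ = [[-4, 32, -22], [-3, 19, -12]] · [[1/4, -1, -9/4], [1/4, -1, -5/4], [1/2, -1, -3/2]] = [[-4, -6, 2], [-2, -4, 1]].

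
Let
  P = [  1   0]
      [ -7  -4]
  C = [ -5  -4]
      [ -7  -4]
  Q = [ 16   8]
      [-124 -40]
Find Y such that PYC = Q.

Y = [[1, -3], [5, -4]]

Y = P⁻¹QC⁻¹ (apply P⁻¹ on the left and C⁻¹ on the right).
det P = -4, so P⁻¹ = [[1, 0], [-7/4, -1/4]].
det C = -8; the adjugate gives C⁻¹ = [[1/2, -1/2], [-7/8, 5/8]].
P⁻¹Q = [[16, 8], [3, -4]].
Y = (P⁻¹Q)C⁻¹ = [[1, -3], [5, -4]].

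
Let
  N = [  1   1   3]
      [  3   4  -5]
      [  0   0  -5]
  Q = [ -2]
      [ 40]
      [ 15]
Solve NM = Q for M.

M = [[3], [4], [-3]]

Left-multiplying both sides by N⁻¹ gives M = N⁻¹Q.
det N = -5, so N⁻¹ = [[4, -1, 17/5], [-3, 1, -14/5], [0, 0, -1/5]].
M = N⁻¹Q = [[4, -1, 17/5], [-3, 1, -14/5], [0, 0, -1/5]] · [[-2], [40], [15]] = [[3], [4], [-3]].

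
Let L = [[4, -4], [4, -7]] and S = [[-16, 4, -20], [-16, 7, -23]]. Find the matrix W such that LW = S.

Since L multiplies W on the left, W = L⁻¹S.
det L = -12; the adjugate gives L⁻¹ = [[7/12, -1/3], [1/3, -1/3]].
W = L⁻¹S = [[7/12, -1/3], [1/3, -1/3]] · [[-16, 4, -20], [-16, 7, -23]] = [[-4, 0, -4], [0, -1, 1]].

W = [[-4, 0, -4], [0, -1, 1]]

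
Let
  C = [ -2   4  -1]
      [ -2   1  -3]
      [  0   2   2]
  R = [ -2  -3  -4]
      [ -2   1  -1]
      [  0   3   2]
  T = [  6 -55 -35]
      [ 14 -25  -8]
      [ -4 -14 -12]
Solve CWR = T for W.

W = C⁻¹TR⁻¹ (apply C⁻¹ on the left and R⁻¹ on the right).
det C = 4; the adjugate gives C⁻¹ = [[2, -5/2, -11/4], [1, -1, -1], [-1, 1, 3/2]].
det R = 2, so R⁻¹ = [[5/2, -3, 7/2], [2, -2, 3], [-3, 3, -4]].
C⁻¹T = [[-12, -9, -17], [-4, -16, -15], [2, 9, 9]].
W = (C⁻¹T)R⁻¹ = [[3, 3, -1], [3, -1, -2], [-4, 3, -2]].

W = [[3, 3, -1], [3, -1, -2], [-4, 3, -2]]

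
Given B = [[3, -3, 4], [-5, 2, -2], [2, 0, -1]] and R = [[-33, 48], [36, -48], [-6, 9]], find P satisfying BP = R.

P = [[-6, 6], [-3, -6], [-6, 3]]

Left-multiplying both sides by B⁻¹ gives P = B⁻¹R.
B has determinant 5; B⁻¹ = [[-2/5, -3/5, -2/5], [-9/5, -11/5, -14/5], [-4/5, -6/5, -9/5]].
P = B⁻¹R = [[-2/5, -3/5, -2/5], [-9/5, -11/5, -14/5], [-4/5, -6/5, -9/5]] · [[-33, 48], [36, -48], [-6, 9]] = [[-6, 6], [-3, -6], [-6, 3]].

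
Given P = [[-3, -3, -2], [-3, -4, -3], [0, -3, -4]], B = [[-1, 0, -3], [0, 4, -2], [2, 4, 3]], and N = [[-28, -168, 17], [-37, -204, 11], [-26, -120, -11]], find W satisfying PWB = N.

W = [[4, 4, 2], [0, 1, 5], [-3, 5, -2]]

Left-multiply by P⁻¹ and right-multiply by B⁻¹: W = P⁻¹NB⁻¹.
det P = -3; the adjugate gives P⁻¹ = [[-7/3, 2, -1/3], [4, -4, 1], [-3, 3, -1]].
B has determinant 4; B⁻¹ = [[5, -3, 3], [-1, 3/4, -1/2], [-2, 1, -1]].
P⁻¹N = [[0, 24, -14], [10, 24, 13], [-1, 12, -7]].
W = (P⁻¹N)B⁻¹ = [[4, 4, 2], [0, 1, 5], [-3, 5, -2]].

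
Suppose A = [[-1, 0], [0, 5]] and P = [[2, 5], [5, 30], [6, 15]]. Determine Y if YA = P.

Y = [[-2, 1], [-5, 6], [-6, 3]]

A is on the right of Y, so right-multiply by A⁻¹: Y = PA⁻¹.
det A = -5, so A⁻¹ = [[-1, 0], [0, 1/5]].
Y = PA⁻¹ = [[2, 5], [5, 30], [6, 15]] · [[-1, 0], [0, 1/5]] = [[-2, 1], [-5, 6], [-6, 3]].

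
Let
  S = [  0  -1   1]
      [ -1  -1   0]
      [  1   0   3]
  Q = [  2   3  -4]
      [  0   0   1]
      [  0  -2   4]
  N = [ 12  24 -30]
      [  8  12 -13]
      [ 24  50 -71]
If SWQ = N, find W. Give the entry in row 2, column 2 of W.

Isolating W: multiply by S⁻¹ from the left and Q⁻¹ from the right, so W = S⁻¹NQ⁻¹.
det S = -2, so S⁻¹ = [[3/2, -3/2, -1/2], [-3/2, 1/2, 1/2], [-1/2, 1/2, 1/2]].
det Q = 4; the adjugate gives Q⁻¹ = [[1/2, -1, 3/4], [0, 2, -1/2], [0, 1, 0]].
S⁻¹N = [[-6, -7, 10], [-2, -5, 3], [10, 19, -27]].
W = (S⁻¹N)Q⁻¹ = [[-3, 2, -1], [-1, -5, 1], [5, 1, -2]].

-5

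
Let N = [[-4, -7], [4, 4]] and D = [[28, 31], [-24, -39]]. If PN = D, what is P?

P = [[-1, 6], [5, -1]]

N is on the right of P, so right-multiply by N⁻¹: P = DN⁻¹.
N has determinant 12; N⁻¹ = [[1/3, 7/12], [-1/3, -1/3]].
P = DN⁻¹ = [[28, 31], [-24, -39]] · [[1/3, 7/12], [-1/3, -1/3]] = [[-1, 6], [5, -1]].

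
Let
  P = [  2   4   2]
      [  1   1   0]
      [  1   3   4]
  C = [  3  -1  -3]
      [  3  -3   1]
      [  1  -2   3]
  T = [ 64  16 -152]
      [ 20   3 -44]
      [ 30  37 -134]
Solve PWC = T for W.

W = [[3, -1, -5], [5, 2, -2], [2, -4, -1]]

Left-multiply by P⁻¹ and right-multiply by C⁻¹: W = P⁻¹TC⁻¹.
det P = -4, so P⁻¹ = [[-1, 5/2, 1/2], [1, -3/2, -1/2], [-1/2, 1/2, 1/2]].
det C = -4, so C⁻¹ = [[7/4, -9/4, 5/2], [2, -3, 3], [3/4, -5/4, 3/2]].
P⁻¹T = [[1, 10, -25], [19, -7, -19], [-7, 12, -13]].
W = (P⁻¹T)C⁻¹ = [[3, -1, -5], [5, 2, -2], [2, -4, -1]].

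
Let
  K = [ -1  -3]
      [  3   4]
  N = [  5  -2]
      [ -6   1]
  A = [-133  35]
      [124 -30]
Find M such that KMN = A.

M = K⁻¹AN⁻¹ (apply K⁻¹ on the left and N⁻¹ on the right).
K has determinant 5; K⁻¹ = [[4/5, 3/5], [-3/5, -1/5]].
det N = -7, so N⁻¹ = [[-1/7, -2/7], [-6/7, -5/7]].
K⁻¹A = [[-32, 10], [55, -15]].
M = (K⁻¹A)N⁻¹ = [[-4, 2], [5, -5]].

M = [[-4, 2], [5, -5]]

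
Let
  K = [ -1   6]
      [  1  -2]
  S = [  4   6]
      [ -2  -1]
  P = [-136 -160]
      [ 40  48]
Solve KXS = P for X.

X = [[-1, 2], [-4, 4]]

Isolating X: multiply by K⁻¹ from the left and S⁻¹ from the right, so X = K⁻¹PS⁻¹.
det K = -4, so K⁻¹ = [[1/2, 3/2], [1/4, 1/4]].
det S = 8, so S⁻¹ = [[-1/8, -3/4], [1/4, 1/2]].
K⁻¹P = [[-8, -8], [-24, -28]].
X = (K⁻¹P)S⁻¹ = [[-1, 2], [-4, 4]].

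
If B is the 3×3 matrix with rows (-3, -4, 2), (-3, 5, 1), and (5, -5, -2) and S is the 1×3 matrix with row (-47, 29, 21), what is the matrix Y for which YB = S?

Right-multiplying both sides by B⁻¹ gives Y = SB⁻¹.
det B = -1; the adjugate gives B⁻¹ = [[5, 18, 14], [1, 4, 3], [10, 35, 27]].
Y = SB⁻¹ = [[-47, 29, 21]] · [[5, 18, 14], [1, 4, 3], [10, 35, 27]] = [[4, 5, -4]].

Y = [[4, 5, -4]]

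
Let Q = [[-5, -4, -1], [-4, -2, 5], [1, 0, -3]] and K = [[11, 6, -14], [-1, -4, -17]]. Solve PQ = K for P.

P = [[1, -5, -4], [3, -4, -2]]

Q is on the right of P, so right-multiply by Q⁻¹: P = KQ⁻¹.
det Q = -4; the adjugate gives Q⁻¹ = [[-3/2, 3, 11/2], [7/4, -4, -29/4], [-1/2, 1, 3/2]].
P = KQ⁻¹ = [[11, 6, -14], [-1, -4, -17]] · [[-3/2, 3, 11/2], [7/4, -4, -29/4], [-1/2, 1, 3/2]] = [[1, -5, -4], [3, -4, -2]].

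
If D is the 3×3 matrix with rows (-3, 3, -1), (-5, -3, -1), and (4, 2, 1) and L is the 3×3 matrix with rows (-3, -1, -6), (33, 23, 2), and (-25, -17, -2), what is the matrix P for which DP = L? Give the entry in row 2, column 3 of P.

-2

Since D multiplies P on the left, P = D⁻¹L.
det D = 4; the adjugate gives D⁻¹ = [[-1/4, -5/4, -3/2], [1/4, 1/4, 1/2], [1/2, 9/2, 6]].
P = D⁻¹L = [[-1/4, -5/4, -3/2], [1/4, 1/4, 1/2], [1/2, 9/2, 6]] · [[-3, -1, -6], [33, 23, 2], [-25, -17, -2]] = [[-3, -3, 2], [-5, -3, -2], [-3, 1, -6]].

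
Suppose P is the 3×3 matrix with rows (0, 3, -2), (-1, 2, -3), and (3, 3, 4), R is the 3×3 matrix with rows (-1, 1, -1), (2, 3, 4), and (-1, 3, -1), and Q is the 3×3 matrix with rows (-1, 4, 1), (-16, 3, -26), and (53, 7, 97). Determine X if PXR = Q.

X = P⁻¹QR⁻¹ (apply P⁻¹ on the left and R⁻¹ on the right).
P has determinant 3; P⁻¹ = [[17/3, -6, -5/3], [-5/3, 2, 2/3], [-3, 3, 1]].
det R = 4; the adjugate gives R⁻¹ = [[-15/4, -1/2, 7/4], [-1/2, 0, 1/2], [9/4, 1/2, -5/4]].
P⁻¹Q = [[2, -7, 0], [5, 4, 11], [8, 4, 16]].
X = (P⁻¹Q)R⁻¹ = [[-4, -1, 0], [4, 3, -3], [4, 4, -4]].

X = [[-4, -1, 0], [4, 3, -3], [4, 4, -4]]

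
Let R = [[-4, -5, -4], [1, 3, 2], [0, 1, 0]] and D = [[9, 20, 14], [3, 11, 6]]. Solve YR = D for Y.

Y = [[-1, 5, 0], [0, 3, 2]]

Since R sits to the right of Y, Y = DR⁻¹.
R has determinant 4; R⁻¹ = [[-1/2, -1, 1/2], [0, 0, 1], [1/4, 1, -7/4]].
Y = DR⁻¹ = [[9, 20, 14], [3, 11, 6]] · [[-1/2, -1, 1/2], [0, 0, 1], [1/4, 1, -7/4]] = [[-1, 5, 0], [0, 3, 2]].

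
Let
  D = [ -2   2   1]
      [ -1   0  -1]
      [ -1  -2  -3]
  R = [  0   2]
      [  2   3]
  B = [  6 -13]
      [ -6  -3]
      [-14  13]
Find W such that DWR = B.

Left-multiply by D⁻¹ and right-multiply by R⁻¹: W = D⁻¹BR⁻¹.
det D = 2, so D⁻¹ = [[-1, 2, -1], [-1, 7/2, -3/2], [1, -3, 1]].
det R = -4, so R⁻¹ = [[-3/4, 1/2], [1/2, 0]].
D⁻¹B = [[-4, -6], [-6, -17], [10, 9]].
W = (D⁻¹B)R⁻¹ = [[0, -2], [-4, -3], [-3, 5]].

W = [[0, -2], [-4, -3], [-3, 5]]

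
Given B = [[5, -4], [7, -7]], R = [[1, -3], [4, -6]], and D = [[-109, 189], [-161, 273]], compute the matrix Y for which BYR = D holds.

Left-multiply by B⁻¹ and right-multiply by R⁻¹: Y = B⁻¹DR⁻¹.
det B = -7, so B⁻¹ = [[1, -4/7], [1, -5/7]].
R has determinant 6; R⁻¹ = [[-1, 1/2], [-2/3, 1/6]].
B⁻¹D = [[-17, 33], [6, -6]].
Y = (B⁻¹D)R⁻¹ = [[-5, -3], [-2, 2]].

Y = [[-5, -3], [-2, 2]]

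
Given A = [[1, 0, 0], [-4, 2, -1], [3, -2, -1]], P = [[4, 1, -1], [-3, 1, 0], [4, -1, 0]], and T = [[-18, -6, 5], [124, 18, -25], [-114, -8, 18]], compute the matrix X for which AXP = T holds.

X = A⁻¹TP⁻¹ (apply A⁻¹ on the left and P⁻¹ on the right).
A has determinant -4; A⁻¹ = [[1, 0, 0], [7/4, 1/4, -1/4], [-1/2, -1/2, -1/2]].
det P = 1, so P⁻¹ = [[0, 1, 1], [0, 4, 3], [-1, 8, 7]].
A⁻¹T = [[-18, -6, 5], [28, -4, -2], [4, -2, 1]].
X = (A⁻¹T)P⁻¹ = [[-5, -2, -1], [2, -4, 2], [-1, 4, 5]].

X = [[-5, -2, -1], [2, -4, 2], [-1, 4, 5]]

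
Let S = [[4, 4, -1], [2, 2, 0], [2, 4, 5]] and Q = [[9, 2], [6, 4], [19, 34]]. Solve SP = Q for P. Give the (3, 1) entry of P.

3

Since S multiplies P on the left, P = S⁻¹Q.
det S = -4, so S⁻¹ = [[-5/2, 6, -1/2], [5/2, -11/2, 1/2], [-1, 2, 0]].
P = S⁻¹Q = [[-5/2, 6, -1/2], [5/2, -11/2, 1/2], [-1, 2, 0]] · [[9, 2], [6, 4], [19, 34]] = [[4, 2], [-1, 0], [3, 6]].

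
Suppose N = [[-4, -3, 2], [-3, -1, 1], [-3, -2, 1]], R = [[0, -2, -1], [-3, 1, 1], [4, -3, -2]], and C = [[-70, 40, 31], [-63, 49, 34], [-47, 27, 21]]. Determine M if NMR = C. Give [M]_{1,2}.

-4

Isolating M: multiply by N⁻¹ from the left and R⁻¹ from the right, so M = N⁻¹CR⁻¹.
det N = 2; the adjugate gives N⁻¹ = [[1/2, -1/2, -1/2], [0, 1, -1], [3/2, 1/2, -5/2]].
det R = -1, so R⁻¹ = [[-1, 1, 1], [2, -4, -3], [-5, 8, 6]].
N⁻¹C = [[20, -18, -12], [-16, 22, 13], [-19, 17, 11]].
M = (N⁻¹C)R⁻¹ = [[4, -4, 2], [-5, 0, -4], [-2, 1, -4]].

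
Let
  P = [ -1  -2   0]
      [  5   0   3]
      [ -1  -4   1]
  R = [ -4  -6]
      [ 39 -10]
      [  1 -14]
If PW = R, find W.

W = [[6, -2], [-1, 4], [3, 0]]

P is on the left of W, so left-multiply by P⁻¹: W = P⁻¹R.
P has determinant 4; P⁻¹ = [[3, 1/2, -3/2], [-2, -1/4, 3/4], [-5, -1/2, 5/2]].
W = P⁻¹R = [[3, 1/2, -3/2], [-2, -1/4, 3/4], [-5, -1/2, 5/2]] · [[-4, -6], [39, -10], [1, -14]] = [[6, -2], [-1, 4], [3, 0]].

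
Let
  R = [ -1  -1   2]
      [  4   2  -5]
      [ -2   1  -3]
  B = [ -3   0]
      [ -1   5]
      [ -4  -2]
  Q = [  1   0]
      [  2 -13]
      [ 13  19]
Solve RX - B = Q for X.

RX = Q + B = [[-2, 0], [1, -8], [9, 17]].
Left-multiplying both sides by R⁻¹ gives X = R⁻¹(Q + B).
det R = -5, so R⁻¹ = [[1/5, 1/5, -1/5], [-22/5, -7/5, -3/5], [-8/5, -3/5, -2/5]].
X = R⁻¹(Q + B) = [[-2, -5], [2, 1], [-1, -2]].

X = [[-2, -5], [2, 1], [-1, -2]]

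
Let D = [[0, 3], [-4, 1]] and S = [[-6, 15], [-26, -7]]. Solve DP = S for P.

P = [[6, 3], [-2, 5]]

Left-multiplying both sides by D⁻¹ gives P = D⁻¹S.
D has determinant 12; D⁻¹ = [[1/12, -1/4], [1/3, 0]].
P = D⁻¹S = [[1/12, -1/4], [1/3, 0]] · [[-6, 15], [-26, -7]] = [[6, 3], [-2, 5]].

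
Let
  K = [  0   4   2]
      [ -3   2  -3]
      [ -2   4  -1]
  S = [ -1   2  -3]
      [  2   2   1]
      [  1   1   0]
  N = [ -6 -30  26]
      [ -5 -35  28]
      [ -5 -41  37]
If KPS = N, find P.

P = [[2, 5, 2], [-2, 2, -4], [0, -3, -1]]

Left-multiply by K⁻¹ and right-multiply by S⁻¹: P = K⁻¹NS⁻¹.
K has determinant -4; K⁻¹ = [[-5/2, -3, 4], [-3/4, -1, 3/2], [2, 2, -3]].
det S = 3, so S⁻¹ = [[-1/3, -1, 8/3], [1/3, 1, -5/3], [0, 1, -2]].
K⁻¹N = [[10, 16, -1], [2, -4, 8], [-7, -7, -3]].
P = (K⁻¹N)S⁻¹ = [[2, 5, 2], [-2, 2, -4], [0, -3, -1]].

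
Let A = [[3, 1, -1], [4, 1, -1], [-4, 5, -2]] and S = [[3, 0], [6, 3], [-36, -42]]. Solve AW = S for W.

Since A multiplies W on the left, W = A⁻¹S.
det A = -3; the adjugate gives A⁻¹ = [[-1, 1, 0], [-4, 10/3, 1/3], [-8, 19/3, 1/3]].
W = A⁻¹S = [[-1, 1, 0], [-4, 10/3, 1/3], [-8, 19/3, 1/3]] · [[3, 0], [6, 3], [-36, -42]] = [[3, 3], [-4, -4], [2, 5]].

W = [[3, 3], [-4, -4], [2, 5]]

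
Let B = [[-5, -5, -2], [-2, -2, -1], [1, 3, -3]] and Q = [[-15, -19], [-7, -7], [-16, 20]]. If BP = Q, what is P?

P = [[2, 2], [-1, 3], [5, -3]]

B is on the left of P, so left-multiply by B⁻¹: P = B⁻¹Q.
B has determinant -2; B⁻¹ = [[-9/2, 21/2, -1/2], [7/2, -17/2, 1/2], [2, -5, 0]].
P = B⁻¹Q = [[-9/2, 21/2, -1/2], [7/2, -17/2, 1/2], [2, -5, 0]] · [[-15, -19], [-7, -7], [-16, 20]] = [[2, 2], [-1, 3], [5, -3]].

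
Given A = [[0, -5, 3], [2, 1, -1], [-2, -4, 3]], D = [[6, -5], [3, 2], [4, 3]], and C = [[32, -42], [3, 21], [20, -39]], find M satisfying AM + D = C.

AM = C − D = [[26, -37], [0, 19], [16, -42]].
Since A multiplies M on the left, M = A⁻¹(C − D).
det A = 2; the adjugate gives A⁻¹ = [[-1/2, 3/2, 1], [-2, 3, 3], [-3, 5, 5]].
M = A⁻¹(C − D) = [[3, 5], [-4, 5], [2, -4]].

M = [[3, 5], [-4, 5], [2, -4]]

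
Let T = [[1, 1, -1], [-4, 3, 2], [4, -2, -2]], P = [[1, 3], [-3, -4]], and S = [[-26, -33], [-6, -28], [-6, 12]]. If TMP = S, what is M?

M = [[5, 2], [0, 4], [4, -3]]

Isolating M: multiply by T⁻¹ from the left and P⁻¹ from the right, so M = T⁻¹SP⁻¹.
T has determinant 2; T⁻¹ = [[-1, 2, 5/2], [0, 1, 1], [-2, 3, 7/2]].
P has determinant 5; P⁻¹ = [[-4/5, -3/5], [3/5, 1/5]].
T⁻¹S = [[-1, 7], [-12, -16], [13, 24]].
M = (T⁻¹S)P⁻¹ = [[5, 2], [0, 4], [4, -3]].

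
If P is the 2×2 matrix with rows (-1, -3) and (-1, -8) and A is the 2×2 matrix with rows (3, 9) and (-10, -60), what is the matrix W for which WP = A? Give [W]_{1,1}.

-3

Right-multiplying both sides by P⁻¹ gives W = AP⁻¹.
P has determinant 5; P⁻¹ = [[-8/5, 3/5], [1/5, -1/5]].
W = AP⁻¹ = [[3, 9], [-10, -60]] · [[-8/5, 3/5], [1/5, -1/5]] = [[-3, 0], [4, 6]].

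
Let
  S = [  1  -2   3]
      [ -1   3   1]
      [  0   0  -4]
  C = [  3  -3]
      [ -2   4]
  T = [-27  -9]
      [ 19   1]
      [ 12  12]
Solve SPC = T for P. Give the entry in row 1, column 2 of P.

-1

Isolating P: multiply by S⁻¹ from the left and C⁻¹ from the right, so P = S⁻¹TC⁻¹.
S has determinant -4; S⁻¹ = [[3, 2, 11/4], [1, 1, 1], [0, 0, -1/4]].
det C = 6; the adjugate gives C⁻¹ = [[2/3, 1/2], [1/3, 1/2]].
S⁻¹T = [[-10, 8], [4, 4], [-3, -3]].
P = (S⁻¹T)C⁻¹ = [[-4, -1], [4, 4], [-3, -3]].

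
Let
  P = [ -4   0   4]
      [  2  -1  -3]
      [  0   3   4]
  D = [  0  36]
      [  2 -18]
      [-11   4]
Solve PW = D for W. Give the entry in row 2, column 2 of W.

-4

Left-multiplying both sides by P⁻¹ gives W = P⁻¹D.
det P = 4; the adjugate gives P⁻¹ = [[5/4, 3, 1], [-2, -4, -1], [3/2, 3, 1]].
W = P⁻¹D = [[5/4, 3, 1], [-2, -4, -1], [3/2, 3, 1]] · [[0, 36], [2, -18], [-11, 4]] = [[-5, -5], [3, -4], [-5, 4]].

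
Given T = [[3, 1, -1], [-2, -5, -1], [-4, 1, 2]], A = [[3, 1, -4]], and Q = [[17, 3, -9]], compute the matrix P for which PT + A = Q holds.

PT = Q − A = [[14, 2, -5]].
Right-multiplying both sides by T⁻¹ gives P = (Q − A)T⁻¹.
det T = 3; the adjugate gives T⁻¹ = [[-3, -1, -2], [8/3, 2/3, 5/3], [-22/3, -7/3, -13/3]].
P = (Q − A)T⁻¹ = [[0, -1, -3]].

P = [[0, -1, -3]]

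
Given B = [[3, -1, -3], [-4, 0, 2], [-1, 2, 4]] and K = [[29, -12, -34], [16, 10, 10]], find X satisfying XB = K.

B is on the right of X, so right-multiply by B⁻¹: X = KB⁻¹.
det B = -2, so B⁻¹ = [[2, 1, 1], [-7, -9/2, -3], [4, 5/2, 2]].
X = KB⁻¹ = [[29, -12, -34], [16, 10, 10]] · [[2, 1, 1], [-7, -9/2, -3], [4, 5/2, 2]] = [[6, -2, -3], [2, -4, 6]].

X = [[6, -2, -3], [2, -4, 6]]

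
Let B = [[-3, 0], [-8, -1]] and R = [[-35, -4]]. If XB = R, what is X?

X = [[1, 4]]

Since B sits to the right of X, X = RB⁻¹.
det B = 3; the adjugate gives B⁻¹ = [[-1/3, 0], [8/3, -1]].
X = RB⁻¹ = [[-35, -4]] · [[-1/3, 0], [8/3, -1]] = [[1, 4]].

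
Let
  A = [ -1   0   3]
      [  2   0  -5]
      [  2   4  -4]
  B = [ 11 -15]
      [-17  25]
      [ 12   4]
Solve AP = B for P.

Left-multiplying both sides by A⁻¹ gives P = A⁻¹B.
det A = 4, so A⁻¹ = [[5, 3, 0], [-1/2, -1/2, 1/4], [2, 1, 0]].
P = A⁻¹B = [[5, 3, 0], [-1/2, -1/2, 1/4], [2, 1, 0]] · [[11, -15], [-17, 25], [12, 4]] = [[4, 0], [6, -4], [5, -5]].

P = [[4, 0], [6, -4], [5, -5]]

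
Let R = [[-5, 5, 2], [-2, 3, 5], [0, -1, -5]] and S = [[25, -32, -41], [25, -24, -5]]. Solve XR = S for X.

R is on the right of X, so right-multiply by R⁻¹: X = SR⁻¹.
det R = 4; the adjugate gives R⁻¹ = [[-5/2, 23/4, 19/4], [-5/2, 25/4, 21/4], [1/2, -5/4, -5/4]].
X = SR⁻¹ = [[25, -32, -41], [25, -24, -5]] · [[-5/2, 23/4, 19/4], [-5/2, 25/4, 21/4], [1/2, -5/4, -5/4]] = [[-3, -5, 2], [-5, 0, -1]].

X = [[-3, -5, 2], [-5, 0, -1]]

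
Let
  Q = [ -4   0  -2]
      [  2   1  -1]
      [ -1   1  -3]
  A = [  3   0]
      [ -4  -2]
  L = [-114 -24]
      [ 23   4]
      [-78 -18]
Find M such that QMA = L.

Left-multiply by Q⁻¹ and right-multiply by A⁻¹: M = Q⁻¹LA⁻¹.
det Q = 2; the adjugate gives Q⁻¹ = [[-1, -1, 1], [7/2, 5, -4], [3/2, 2, -2]].
det A = -6; the adjugate gives A⁻¹ = [[1/3, 0], [-2/3, -1/2]].
Q⁻¹L = [[13, 2], [28, 8], [31, 8]].
M = (Q⁻¹L)A⁻¹ = [[3, -1], [4, -4], [5, -4]].

M = [[3, -1], [4, -4], [5, -4]]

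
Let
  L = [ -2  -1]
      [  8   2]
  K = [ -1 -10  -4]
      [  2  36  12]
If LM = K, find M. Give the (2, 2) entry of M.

Left-multiplying both sides by L⁻¹ gives M = L⁻¹K.
L has determinant 4; L⁻¹ = [[1/2, 1/4], [-2, -1/2]].
M = L⁻¹K = [[1/2, 1/4], [-2, -1/2]] · [[-1, -10, -4], [2, 36, 12]] = [[0, 4, 1], [1, 2, 2]].

2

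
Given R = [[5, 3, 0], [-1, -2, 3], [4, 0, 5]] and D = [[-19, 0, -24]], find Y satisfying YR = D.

R is on the right of Y, so right-multiply by R⁻¹: Y = DR⁻¹.
det R = 1, so R⁻¹ = [[-10, -15, 9], [17, 25, -15], [8, 12, -7]].
Y = DR⁻¹ = [[-19, 0, -24]] · [[-10, -15, 9], [17, 25, -15], [8, 12, -7]] = [[-2, -3, -3]].

Y = [[-2, -3, -3]]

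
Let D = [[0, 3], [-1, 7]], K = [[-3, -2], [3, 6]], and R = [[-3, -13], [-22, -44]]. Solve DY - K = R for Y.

DY = R + K = [[-6, -15], [-19, -38]].
Since D multiplies Y on the left, Y = D⁻¹(R + K).
det D = 3; the adjugate gives D⁻¹ = [[7/3, -1], [1/3, 0]].
Y = D⁻¹(R + K) = [[5, 3], [-2, -5]].

Y = [[5, 3], [-2, -5]]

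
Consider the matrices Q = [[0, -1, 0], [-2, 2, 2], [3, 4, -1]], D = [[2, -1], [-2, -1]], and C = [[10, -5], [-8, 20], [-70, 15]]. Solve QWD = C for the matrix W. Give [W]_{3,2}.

-1

Left-multiply by Q⁻¹ and right-multiply by D⁻¹: W = Q⁻¹CD⁻¹.
det Q = -4; the adjugate gives Q⁻¹ = [[5/2, 1/4, 1/2], [-1, 0, 0], [7/2, 3/4, 1/2]].
det D = -4, so D⁻¹ = [[1/4, -1/4], [-1/2, -1/2]].
Q⁻¹C = [[-12, 0], [-10, 5], [-6, 5]].
W = (Q⁻¹C)D⁻¹ = [[-3, 3], [-5, 0], [-4, -1]].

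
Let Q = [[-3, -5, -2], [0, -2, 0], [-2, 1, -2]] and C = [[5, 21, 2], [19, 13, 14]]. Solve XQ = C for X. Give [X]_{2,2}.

5

Since Q sits to the right of X, X = CQ⁻¹.
det Q = -4, so Q⁻¹ = [[-1, 3, 1], [0, -1/2, 0], [1, -13/4, -3/2]].
X = CQ⁻¹ = [[5, 21, 2], [19, 13, 14]] · [[-1, 3, 1], [0, -1/2, 0], [1, -13/4, -3/2]] = [[-3, -2, 2], [-5, 5, -2]].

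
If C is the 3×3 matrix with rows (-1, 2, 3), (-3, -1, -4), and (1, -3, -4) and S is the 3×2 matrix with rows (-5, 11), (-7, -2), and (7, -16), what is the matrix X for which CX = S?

Left-multiplying both sides by C⁻¹ gives X = C⁻¹S.
det C = 6, so C⁻¹ = [[-4/3, -1/6, -5/6], [-8/3, 1/6, -13/6], [5/3, -1/6, 7/6]].
X = C⁻¹S = [[-4/3, -1/6, -5/6], [-8/3, 1/6, -13/6], [5/3, -1/6, 7/6]] · [[-5, 11], [-7, -2], [7, -16]] = [[2, -1], [-3, 5], [1, 0]].

X = [[2, -1], [-3, 5], [1, 0]]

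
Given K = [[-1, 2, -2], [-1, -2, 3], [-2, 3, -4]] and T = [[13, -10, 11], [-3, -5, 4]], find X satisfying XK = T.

Since K sits to the right of X, X = TK⁻¹.
det K = -5, so K⁻¹ = [[1/5, -2/5, -2/5], [2, 0, -1], [7/5, 1/5, -4/5]].
X = TK⁻¹ = [[13, -10, 11], [-3, -5, 4]] · [[1/5, -2/5, -2/5], [2, 0, -1], [7/5, 1/5, -4/5]] = [[-2, -3, -4], [-5, 2, 3]].

X = [[-2, -3, -4], [-5, 2, 3]]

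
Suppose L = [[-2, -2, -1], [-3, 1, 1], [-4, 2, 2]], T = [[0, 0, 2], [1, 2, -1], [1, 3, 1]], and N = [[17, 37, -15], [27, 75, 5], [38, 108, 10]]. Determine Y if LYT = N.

Isolating Y: multiply by L⁻¹ from the left and T⁻¹ from the right, so Y = L⁻¹NT⁻¹.
L has determinant -2; L⁻¹ = [[0, -1, 1/2], [-1, 4, -5/2], [1, -6, 4]].
det T = 2; the adjugate gives T⁻¹ = [[5/2, 3, -2], [-1, -1, 1], [1/2, 0, 0]].
L⁻¹N = [[-8, -21, 0], [-4, -7, 10], [7, 19, -5]].
Y = (L⁻¹N)T⁻¹ = [[1, -3, -5], [2, -5, 1], [-4, 2, 5]].

Y = [[1, -3, -5], [2, -5, 1], [-4, 2, 5]]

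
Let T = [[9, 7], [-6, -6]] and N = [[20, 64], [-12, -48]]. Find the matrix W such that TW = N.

Left-multiplying both sides by T⁻¹ gives W = T⁻¹N.
T has determinant -12; T⁻¹ = [[1/2, 7/12], [-1/2, -3/4]].
W = T⁻¹N = [[1/2, 7/12], [-1/2, -3/4]] · [[20, 64], [-12, -48]] = [[3, 4], [-1, 4]].

W = [[3, 4], [-1, 4]]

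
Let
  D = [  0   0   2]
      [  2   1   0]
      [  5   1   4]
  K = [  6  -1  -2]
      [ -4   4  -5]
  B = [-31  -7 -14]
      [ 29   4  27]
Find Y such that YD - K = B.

Y = [[-2, -5, -3], [5, 5, 3]]

YD = B + K = [[-25, -8, -16], [25, 8, 22]].
Since D sits to the right of Y, Y = (B + K)D⁻¹.
det D = -6; the adjugate gives D⁻¹ = [[-2/3, -1/3, 1/3], [4/3, 5/3, -2/3], [1/2, 0, 0]].
Y = (B + K)D⁻¹ = [[-2, -5, -3], [5, 5, 3]].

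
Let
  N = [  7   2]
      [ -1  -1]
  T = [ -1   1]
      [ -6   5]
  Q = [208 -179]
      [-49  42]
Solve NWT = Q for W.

Left-multiply by N⁻¹ and right-multiply by T⁻¹: W = N⁻¹QT⁻¹.
det N = -5, so N⁻¹ = [[1/5, 2/5], [-1/5, -7/5]].
det T = 1; the adjugate gives T⁻¹ = [[5, -1], [6, -1]].
N⁻¹Q = [[22, -19], [27, -23]].
W = (N⁻¹Q)T⁻¹ = [[-4, -3], [-3, -4]].

W = [[-4, -3], [-3, -4]]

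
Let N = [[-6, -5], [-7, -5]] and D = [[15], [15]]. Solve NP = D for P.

P = [[0], [-3]]

Left-multiplying both sides by N⁻¹ gives P = N⁻¹D.
det N = -5; the adjugate gives N⁻¹ = [[1, -1], [-7/5, 6/5]].
P = N⁻¹D = [[1, -1], [-7/5, 6/5]] · [[15], [15]] = [[0], [-3]].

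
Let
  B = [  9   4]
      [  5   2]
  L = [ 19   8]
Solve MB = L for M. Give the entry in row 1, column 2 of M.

Right-multiplying both sides by B⁻¹ gives M = LB⁻¹.
det B = -2; the adjugate gives B⁻¹ = [[-1, 2], [5/2, -9/2]].
M = LB⁻¹ = [[19, 8]] · [[-1, 2], [5/2, -9/2]] = [[1, 2]].

2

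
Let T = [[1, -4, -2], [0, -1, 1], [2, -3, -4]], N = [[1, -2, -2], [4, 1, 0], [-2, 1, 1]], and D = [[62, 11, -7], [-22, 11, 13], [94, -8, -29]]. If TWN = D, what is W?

W = [[0, -4, 1], [0, -3, -3], [-4, -5, 2]]

W = T⁻¹DN⁻¹ (apply T⁻¹ on the left and N⁻¹ on the right).
T has determinant -5; T⁻¹ = [[-7/5, 2, 6/5], [-2/5, 0, 1/5], [-2/5, 1, 1/5]].
N has determinant -3; N⁻¹ = [[-1/3, 0, -2/3], [4/3, 1, 8/3], [-2, -1, -3]].
T⁻¹D = [[-18, -3, 1], [-6, -6, -3], [-28, 5, 10]].
W = (T⁻¹D)N⁻¹ = [[0, -4, 1], [0, -3, -3], [-4, -5, 2]].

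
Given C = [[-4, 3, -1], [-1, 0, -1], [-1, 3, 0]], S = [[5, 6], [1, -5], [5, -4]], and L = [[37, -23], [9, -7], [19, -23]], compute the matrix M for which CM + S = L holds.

M = [[-5, 4], [3, -5], [-3, -2]]

CM = L − S = [[32, -29], [8, -2], [14, -19]].
Left-multiplying both sides by C⁻¹ gives M = C⁻¹(L − S).
C has determinant -6; C⁻¹ = [[-1/2, 1/2, 1/2], [-1/6, 1/6, 1/2], [1/2, -3/2, -1/2]].
M = C⁻¹(L − S) = [[-5, 4], [3, -5], [-3, -2]].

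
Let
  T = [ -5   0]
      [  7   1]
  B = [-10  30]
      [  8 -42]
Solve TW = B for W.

W = [[2, -6], [-6, 0]]

T is on the left of W, so left-multiply by T⁻¹: W = T⁻¹B.
det T = -5; the adjugate gives T⁻¹ = [[-1/5, 0], [7/5, 1]].
W = T⁻¹B = [[-1/5, 0], [7/5, 1]] · [[-10, 30], [8, -42]] = [[2, -6], [-6, 0]].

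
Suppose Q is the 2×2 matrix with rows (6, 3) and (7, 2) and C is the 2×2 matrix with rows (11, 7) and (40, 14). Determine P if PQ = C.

Since Q sits to the right of P, P = CQ⁻¹.
det Q = -9; the adjugate gives Q⁻¹ = [[-2/9, 1/3], [7/9, -2/3]].
P = CQ⁻¹ = [[11, 7], [40, 14]] · [[-2/9, 1/3], [7/9, -2/3]] = [[3, -1], [2, 4]].

P = [[3, -1], [2, 4]]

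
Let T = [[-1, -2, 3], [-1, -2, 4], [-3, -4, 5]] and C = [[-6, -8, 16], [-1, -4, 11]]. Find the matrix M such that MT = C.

Since T sits to the right of M, M = CT⁻¹.
det T = 2; the adjugate gives T⁻¹ = [[3, -1, -1], [-7/2, 2, 1/2], [-1, 1, 0]].
M = CT⁻¹ = [[-6, -8, 16], [-1, -4, 11]] · [[3, -1, -1], [-7/2, 2, 1/2], [-1, 1, 0]] = [[-6, 6, 2], [0, 4, -1]].

M = [[-6, 6, 2], [0, 4, -1]]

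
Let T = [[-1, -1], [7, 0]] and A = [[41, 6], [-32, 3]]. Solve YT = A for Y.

Since T sits to the right of Y, Y = AT⁻¹.
T has determinant 7; T⁻¹ = [[0, 1/7], [-1, -1/7]].
Y = AT⁻¹ = [[41, 6], [-32, 3]] · [[0, 1/7], [-1, -1/7]] = [[-6, 5], [-3, -5]].

Y = [[-6, 5], [-3, -5]]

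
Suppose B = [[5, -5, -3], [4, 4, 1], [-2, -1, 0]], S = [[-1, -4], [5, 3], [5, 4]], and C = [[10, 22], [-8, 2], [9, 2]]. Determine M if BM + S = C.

BM = C − S = [[11, 26], [-13, -1], [4, -2]].
Left-multiplying both sides by B⁻¹ gives M = B⁻¹(C − S).
B has determinant 3; B⁻¹ = [[1/3, 1, 7/3], [-2/3, -2, -17/3], [4/3, 5, 40/3]].
M = B⁻¹(C − S) = [[0, 3], [-4, -4], [3, 3]].

M = [[0, 3], [-4, -4], [3, 3]]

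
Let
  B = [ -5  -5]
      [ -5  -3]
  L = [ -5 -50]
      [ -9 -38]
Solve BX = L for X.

B is on the left of X, so left-multiply by B⁻¹: X = B⁻¹L.
B has determinant -10; B⁻¹ = [[3/10, -1/2], [-1/2, 1/2]].
X = B⁻¹L = [[3/10, -1/2], [-1/2, 1/2]] · [[-5, -50], [-9, -38]] = [[3, 4], [-2, 6]].

X = [[3, 4], [-2, 6]]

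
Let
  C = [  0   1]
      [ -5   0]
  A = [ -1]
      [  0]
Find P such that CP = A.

P = [[0], [-1]]

Since C multiplies P on the left, P = C⁻¹A.
det C = 5, so C⁻¹ = [[0, -1/5], [1, 0]].
P = C⁻¹A = [[0, -1/5], [1, 0]] · [[-1], [0]] = [[0], [-1]].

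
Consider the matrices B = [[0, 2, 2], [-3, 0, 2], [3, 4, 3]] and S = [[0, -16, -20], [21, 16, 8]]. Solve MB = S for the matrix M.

M = [[0, -4, -4], [-4, -1, 6]]

Right-multiplying both sides by B⁻¹ gives M = SB⁻¹.
B has determinant 6; B⁻¹ = [[-4/3, 1/3, 2/3], [5/2, -1, -1], [-2, 1, 1]].
M = SB⁻¹ = [[0, -16, -20], [21, 16, 8]] · [[-4/3, 1/3, 2/3], [5/2, -1, -1], [-2, 1, 1]] = [[0, -4, -4], [-4, -1, 6]].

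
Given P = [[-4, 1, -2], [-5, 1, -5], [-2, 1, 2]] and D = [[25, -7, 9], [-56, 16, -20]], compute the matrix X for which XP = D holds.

X = [[-4, -1, -2], [6, 4, 6]]

Since P sits to the right of X, X = DP⁻¹.
det P = -2; the adjugate gives P⁻¹ = [[-7/2, 2, 3/2], [-10, 6, 5], [3/2, -1, -1/2]].
X = DP⁻¹ = [[25, -7, 9], [-56, 16, -20]] · [[-7/2, 2, 3/2], [-10, 6, 5], [3/2, -1, -1/2]] = [[-4, -1, -2], [6, 4, 6]].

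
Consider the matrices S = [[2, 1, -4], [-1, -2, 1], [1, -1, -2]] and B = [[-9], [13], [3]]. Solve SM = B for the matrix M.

M = [[-4], [-5], [-1]]

Left-multiplying both sides by S⁻¹ gives M = S⁻¹B.
det S = -3; the adjugate gives S⁻¹ = [[-5/3, -2, 7/3], [1/3, 0, -2/3], [-1, -1, 1]].
M = S⁻¹B = [[-5/3, -2, 7/3], [1/3, 0, -2/3], [-1, -1, 1]] · [[-9], [13], [3]] = [[-4], [-5], [-1]].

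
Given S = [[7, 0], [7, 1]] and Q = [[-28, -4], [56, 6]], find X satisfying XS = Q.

X = [[0, -4], [2, 6]]

S is on the right of X, so right-multiply by S⁻¹: X = QS⁻¹.
det S = 7, so S⁻¹ = [[1/7, 0], [-1, 1]].
X = QS⁻¹ = [[-28, -4], [56, 6]] · [[1/7, 0], [-1, 1]] = [[0, -4], [2, 6]].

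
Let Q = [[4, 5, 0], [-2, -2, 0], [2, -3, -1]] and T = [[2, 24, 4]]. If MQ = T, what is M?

M = [[2, -1, -4]]

Right-multiplying both sides by Q⁻¹ gives M = TQ⁻¹.
Q has determinant -2; Q⁻¹ = [[-1, -5/2, 0], [1, 2, 0], [-5, -11, -1]].
M = TQ⁻¹ = [[2, 24, 4]] · [[-1, -5/2, 0], [1, 2, 0], [-5, -11, -1]] = [[2, -1, -4]].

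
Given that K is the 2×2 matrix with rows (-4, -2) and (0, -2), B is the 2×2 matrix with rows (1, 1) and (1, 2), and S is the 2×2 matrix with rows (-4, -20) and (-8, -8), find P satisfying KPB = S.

P = K⁻¹SB⁻¹ (apply K⁻¹ on the left and B⁻¹ on the right).
det K = 8; the adjugate gives K⁻¹ = [[-1/4, 1/4], [0, -1/2]].
B has determinant 1; B⁻¹ = [[2, -1], [-1, 1]].
K⁻¹S = [[-1, 3], [4, 4]].
P = (K⁻¹S)B⁻¹ = [[-5, 4], [4, 0]].

P = [[-5, 4], [4, 0]]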